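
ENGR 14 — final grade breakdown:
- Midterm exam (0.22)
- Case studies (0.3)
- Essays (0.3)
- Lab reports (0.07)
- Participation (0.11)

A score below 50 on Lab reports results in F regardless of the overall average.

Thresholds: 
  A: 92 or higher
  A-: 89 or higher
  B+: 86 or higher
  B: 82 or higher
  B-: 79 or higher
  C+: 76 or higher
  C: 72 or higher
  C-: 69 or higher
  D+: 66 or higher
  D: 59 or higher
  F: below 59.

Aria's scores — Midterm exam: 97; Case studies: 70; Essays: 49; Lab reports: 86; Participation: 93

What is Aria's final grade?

Lab reports score 86 ≥ 50: minimum met.
Weighted total:
  Midterm exam 97 × 0.22 = 21.34
  Case studies 70 × 0.3 = 21
  Essays 49 × 0.3 = 14.7
  Lab reports 86 × 0.07 = 6.02
  Participation 93 × 0.11 = 10.23
Sum = 73.29
73.29 is ≥ 72 and < 76 → C

C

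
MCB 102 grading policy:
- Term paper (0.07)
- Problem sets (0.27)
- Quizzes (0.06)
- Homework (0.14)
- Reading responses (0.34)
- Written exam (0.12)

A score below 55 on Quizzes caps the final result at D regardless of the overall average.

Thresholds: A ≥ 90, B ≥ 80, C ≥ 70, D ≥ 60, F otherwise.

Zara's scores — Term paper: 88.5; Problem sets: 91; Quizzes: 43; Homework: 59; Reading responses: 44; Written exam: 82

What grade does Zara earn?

D

Quizzes score 43 < 55: minimum not met.
Weighted total:
  Term paper 88.5 × 0.07 = 6.195
  Problem sets 91 × 0.27 = 24.57
  Quizzes 43 × 0.06 = 2.58
  Homework 59 × 0.14 = 8.26
  Reading responses 44 × 0.34 = 14.96
  Written exam 82 × 0.12 = 9.84
Sum = 66.405
66.405 would be D; cap at D applies → D.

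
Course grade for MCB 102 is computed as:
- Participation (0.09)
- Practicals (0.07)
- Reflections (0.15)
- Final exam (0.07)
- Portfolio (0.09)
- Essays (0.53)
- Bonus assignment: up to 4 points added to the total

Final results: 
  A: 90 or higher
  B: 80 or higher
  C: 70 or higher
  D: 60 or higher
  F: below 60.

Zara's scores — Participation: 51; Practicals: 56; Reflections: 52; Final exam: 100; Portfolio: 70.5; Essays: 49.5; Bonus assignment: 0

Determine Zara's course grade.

Weighted total:
  Participation 51 × 0.09 = 4.59
  Practicals 56 × 0.07 = 3.92
  Reflections 52 × 0.15 = 7.8
  Final exam 100 × 0.07 = 7
  Portfolio 70.5 × 0.09 = 6.345
  Essays 49.5 × 0.53 = 26.235
Sum = 55.89
Bonus assignment: 55.89 + 0 = 55.89
55.89 < 60 → F

F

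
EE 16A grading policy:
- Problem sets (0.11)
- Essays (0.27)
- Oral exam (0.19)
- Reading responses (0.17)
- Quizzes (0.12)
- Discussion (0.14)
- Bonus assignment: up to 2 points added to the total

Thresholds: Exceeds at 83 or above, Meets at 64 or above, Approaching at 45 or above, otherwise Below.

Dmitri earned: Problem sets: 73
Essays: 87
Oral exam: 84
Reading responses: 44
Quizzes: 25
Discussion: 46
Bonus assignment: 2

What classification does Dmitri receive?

Weighted total:
  Problem sets 73 × 0.11 = 8.03
  Essays 87 × 0.27 = 23.49
  Oral exam 84 × 0.19 = 15.96
  Reading responses 44 × 0.17 = 7.48
  Quizzes 25 × 0.12 = 3
  Discussion 46 × 0.14 = 6.44
Sum = 64.4
Bonus assignment: 64.4 + 2 = 66.4
66.4 is ≥ 64 and < 83 → Meets

Meets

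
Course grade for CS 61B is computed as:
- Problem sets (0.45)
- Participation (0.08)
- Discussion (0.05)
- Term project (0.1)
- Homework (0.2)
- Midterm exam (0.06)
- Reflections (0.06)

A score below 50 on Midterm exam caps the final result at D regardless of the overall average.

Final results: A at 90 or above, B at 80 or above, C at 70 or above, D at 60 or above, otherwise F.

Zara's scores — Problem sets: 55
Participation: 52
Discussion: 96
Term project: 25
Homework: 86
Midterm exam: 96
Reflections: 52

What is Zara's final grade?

Midterm exam score 96 ≥ 50: minimum met.
Weighted total:
  Problem sets 55 × 0.45 = 24.75
  Participation 52 × 0.08 = 4.16
  Discussion 96 × 0.05 = 4.8
  Term project 25 × 0.1 = 2.5
  Homework 86 × 0.2 = 17.2
  Midterm exam 96 × 0.06 = 5.76
  Reflections 52 × 0.06 = 3.12
Sum = 62.29
62.29 is ≥ 60 and < 70 → D

D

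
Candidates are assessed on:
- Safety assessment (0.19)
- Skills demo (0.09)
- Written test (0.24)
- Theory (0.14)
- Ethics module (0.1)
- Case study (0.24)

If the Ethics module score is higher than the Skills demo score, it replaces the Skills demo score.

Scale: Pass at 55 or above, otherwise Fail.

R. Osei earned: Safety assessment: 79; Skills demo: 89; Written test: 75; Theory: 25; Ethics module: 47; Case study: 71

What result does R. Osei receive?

Pass

Ethics module (47) ≤ Skills demo (89), so Skills demo stays at 89.
Weighted total:
  Safety assessment 79 × 0.19 = 15.01
  Skills demo 89 × 0.09 = 8.01
  Written test 75 × 0.24 = 18
  Theory 25 × 0.14 = 3.5
  Ethics module 47 × 0.1 = 4.7
  Case study 71 × 0.24 = 17.04
Sum = 66.26
66.26 ≥ 55 → Pass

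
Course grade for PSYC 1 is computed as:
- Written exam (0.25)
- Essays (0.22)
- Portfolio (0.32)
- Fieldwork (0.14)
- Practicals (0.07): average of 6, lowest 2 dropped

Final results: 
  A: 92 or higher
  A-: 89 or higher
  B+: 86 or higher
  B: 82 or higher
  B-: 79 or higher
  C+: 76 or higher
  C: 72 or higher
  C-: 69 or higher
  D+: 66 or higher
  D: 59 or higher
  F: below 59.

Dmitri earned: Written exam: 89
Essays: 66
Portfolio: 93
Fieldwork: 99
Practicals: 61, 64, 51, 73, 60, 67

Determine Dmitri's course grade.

B

Practicals: drop 51, 60 → average of remaining 4 = 265/4 = 66.25
Weighted total:
  Written exam 89 × 0.25 = 22.25
  Essays 66 × 0.22 = 14.52
  Portfolio 93 × 0.32 = 29.76
  Fieldwork 99 × 0.14 = 13.86
  Practicals 66.25 × 0.07 = 4.6375
Sum = 85.0275
85.0275 is ≥ 82 and < 86 → B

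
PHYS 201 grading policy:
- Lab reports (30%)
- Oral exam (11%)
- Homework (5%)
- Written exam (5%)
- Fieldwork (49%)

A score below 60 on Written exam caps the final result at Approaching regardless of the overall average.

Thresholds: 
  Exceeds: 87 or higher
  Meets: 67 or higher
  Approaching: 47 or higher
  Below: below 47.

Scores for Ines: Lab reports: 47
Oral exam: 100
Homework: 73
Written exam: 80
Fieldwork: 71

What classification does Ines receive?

Written exam score 80 ≥ 60: minimum met.
Weighted total:
  Lab reports 47 × 0.3 = 14.1
  Oral exam 100 × 0.11 = 11
  Homework 73 × 0.05 = 3.65
  Written exam 80 × 0.05 = 4
  Fieldwork 71 × 0.49 = 34.79
Sum = 67.54
67.54 is ≥ 67 and < 87 → Meets

Meets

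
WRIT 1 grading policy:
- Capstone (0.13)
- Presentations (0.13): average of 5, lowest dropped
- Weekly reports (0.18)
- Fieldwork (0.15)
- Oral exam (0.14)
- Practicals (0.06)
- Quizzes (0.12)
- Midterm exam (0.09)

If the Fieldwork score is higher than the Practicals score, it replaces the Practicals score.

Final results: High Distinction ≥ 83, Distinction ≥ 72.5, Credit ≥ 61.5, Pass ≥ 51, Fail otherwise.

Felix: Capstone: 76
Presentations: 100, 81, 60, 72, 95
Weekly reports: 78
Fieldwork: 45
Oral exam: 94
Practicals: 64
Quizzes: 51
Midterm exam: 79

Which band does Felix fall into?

Credit

Presentations: drop 60 → average of remaining 4 = 348/4 = 87
Fieldwork (45) ≤ Practicals (64), so Practicals stays at 64.
Weighted total:
  Capstone 76 × 0.13 = 9.88
  Presentations 87 × 0.13 = 11.31
  Weekly reports 78 × 0.18 = 14.04
  Fieldwork 45 × 0.15 = 6.75
  Oral exam 94 × 0.14 = 13.16
  Practicals 64 × 0.06 = 3.84
  Quizzes 51 × 0.12 = 6.12
  Midterm exam 79 × 0.09 = 7.11
Sum = 72.21
72.21 is ≥ 61.5 and < 72.5 → Credit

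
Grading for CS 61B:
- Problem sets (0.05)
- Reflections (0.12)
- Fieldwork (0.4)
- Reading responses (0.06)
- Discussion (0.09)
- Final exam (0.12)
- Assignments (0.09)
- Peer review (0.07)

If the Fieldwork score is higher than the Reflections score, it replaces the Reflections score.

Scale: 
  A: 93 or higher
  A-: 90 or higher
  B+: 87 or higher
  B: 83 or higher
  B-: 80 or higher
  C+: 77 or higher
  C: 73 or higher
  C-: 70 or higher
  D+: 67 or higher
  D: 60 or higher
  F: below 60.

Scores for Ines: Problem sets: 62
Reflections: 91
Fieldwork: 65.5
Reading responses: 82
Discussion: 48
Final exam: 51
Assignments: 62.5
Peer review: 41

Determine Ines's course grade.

D

Fieldwork (65.5) ≤ Reflections (91), so Reflections stays at 91.
Weighted total:
  Problem sets 62 × 0.05 = 3.1
  Reflections 91 × 0.12 = 10.92
  Fieldwork 65.5 × 0.4 = 26.2
  Reading responses 82 × 0.06 = 4.92
  Discussion 48 × 0.09 = 4.32
  Final exam 51 × 0.12 = 6.12
  Assignments 62.5 × 0.09 = 5.625
  Peer review 41 × 0.07 = 2.87
Sum = 64.075
64.075 is ≥ 60 and < 67 → D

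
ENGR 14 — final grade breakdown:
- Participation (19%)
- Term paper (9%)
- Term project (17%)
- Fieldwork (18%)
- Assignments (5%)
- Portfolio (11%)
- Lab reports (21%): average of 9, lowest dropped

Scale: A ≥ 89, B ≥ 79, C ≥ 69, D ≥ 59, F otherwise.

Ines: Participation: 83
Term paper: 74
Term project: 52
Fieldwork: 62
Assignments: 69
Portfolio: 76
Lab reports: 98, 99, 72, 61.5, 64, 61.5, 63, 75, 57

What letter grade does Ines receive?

Lab reports: drop 57 → average of remaining 8 = 594/8 = 74.25
Weighted total:
  Participation 83 × 0.19 = 15.77
  Term paper 74 × 0.09 = 6.66
  Term project 52 × 0.17 = 8.84
  Fieldwork 62 × 0.18 = 11.16
  Assignments 69 × 0.05 = 3.45
  Portfolio 76 × 0.11 = 8.36
  Lab reports 74.25 × 0.21 = 15.5925
Sum = 69.8325
69.8325 is ≥ 69 and < 79 → C

C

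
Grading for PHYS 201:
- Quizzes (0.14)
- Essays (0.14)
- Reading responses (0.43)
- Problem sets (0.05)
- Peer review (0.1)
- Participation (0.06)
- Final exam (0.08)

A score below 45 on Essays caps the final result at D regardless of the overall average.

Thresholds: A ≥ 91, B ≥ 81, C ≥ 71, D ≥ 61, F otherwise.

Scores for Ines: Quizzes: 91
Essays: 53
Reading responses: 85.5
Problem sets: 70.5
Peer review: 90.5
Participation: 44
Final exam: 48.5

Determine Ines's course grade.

Essays score 53 ≥ 45: minimum met.
Weighted total:
  Quizzes 91 × 0.14 = 12.74
  Essays 53 × 0.14 = 7.42
  Reading responses 85.5 × 0.43 = 36.765
  Problem sets 70.5 × 0.05 = 3.525
  Peer review 90.5 × 0.1 = 9.05
  Participation 44 × 0.06 = 2.64
  Final exam 48.5 × 0.08 = 3.88
Sum = 76.02
76.02 is ≥ 71 and < 81 → C

C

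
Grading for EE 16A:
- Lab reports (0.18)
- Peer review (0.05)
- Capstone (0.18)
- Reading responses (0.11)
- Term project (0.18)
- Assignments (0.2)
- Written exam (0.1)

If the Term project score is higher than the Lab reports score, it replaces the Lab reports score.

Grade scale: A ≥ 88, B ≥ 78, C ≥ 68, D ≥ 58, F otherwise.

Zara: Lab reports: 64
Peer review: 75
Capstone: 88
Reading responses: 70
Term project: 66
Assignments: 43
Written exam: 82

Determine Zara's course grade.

Term project (66) > Lab reports (64), so Lab reports counts as 66.
Weighted total:
  Lab reports 66 × 0.18 = 11.88
  Peer review 75 × 0.05 = 3.75
  Capstone 88 × 0.18 = 15.84
  Reading responses 70 × 0.11 = 7.7
  Term project 66 × 0.18 = 11.88
  Assignments 43 × 0.2 = 8.6
  Written exam 82 × 0.1 = 8.2
Sum = 67.85
67.85 is ≥ 58 and < 68 → D

D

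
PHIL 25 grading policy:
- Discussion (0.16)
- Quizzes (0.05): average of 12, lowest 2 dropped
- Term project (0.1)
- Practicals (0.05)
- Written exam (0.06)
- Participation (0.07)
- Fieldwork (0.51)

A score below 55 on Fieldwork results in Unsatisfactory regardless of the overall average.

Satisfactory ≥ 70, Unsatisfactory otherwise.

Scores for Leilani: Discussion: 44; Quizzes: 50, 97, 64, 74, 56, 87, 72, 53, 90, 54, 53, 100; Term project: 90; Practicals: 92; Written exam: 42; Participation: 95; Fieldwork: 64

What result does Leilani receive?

Quizzes: drop 50, 53 → average of remaining 10 = 747/10 = 74.7
Fieldwork score 64 ≥ 55: minimum met.
Weighted total:
  Discussion 44 × 0.16 = 7.04
  Quizzes 74.7 × 0.05 = 3.735
  Term project 90 × 0.1 = 9
  Practicals 92 × 0.05 = 4.6
  Written exam 42 × 0.06 = 2.52
  Participation 95 × 0.07 = 6.65
  Fieldwork 64 × 0.51 = 32.64
Sum = 66.185
66.185 < 70 → Unsatisfactory

Unsatisfactory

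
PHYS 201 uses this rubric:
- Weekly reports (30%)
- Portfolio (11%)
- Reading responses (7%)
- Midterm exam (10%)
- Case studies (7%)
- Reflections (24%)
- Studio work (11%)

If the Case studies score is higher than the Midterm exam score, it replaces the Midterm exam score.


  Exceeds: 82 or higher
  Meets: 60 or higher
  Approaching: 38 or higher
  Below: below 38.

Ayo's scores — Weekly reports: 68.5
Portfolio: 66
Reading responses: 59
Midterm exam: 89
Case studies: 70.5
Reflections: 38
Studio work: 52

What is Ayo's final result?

Meets

Case studies (70.5) ≤ Midterm exam (89), so Midterm exam stays at 89.
Weighted total:
  Weekly reports 68.5 × 0.3 = 20.55
  Portfolio 66 × 0.11 = 7.26
  Reading responses 59 × 0.07 = 4.13
  Midterm exam 89 × 0.1 = 8.9
  Case studies 70.5 × 0.07 = 4.935
  Reflections 38 × 0.24 = 9.12
  Studio work 52 × 0.11 = 5.72
Sum = 60.615
60.615 is ≥ 60 and < 82 → Meets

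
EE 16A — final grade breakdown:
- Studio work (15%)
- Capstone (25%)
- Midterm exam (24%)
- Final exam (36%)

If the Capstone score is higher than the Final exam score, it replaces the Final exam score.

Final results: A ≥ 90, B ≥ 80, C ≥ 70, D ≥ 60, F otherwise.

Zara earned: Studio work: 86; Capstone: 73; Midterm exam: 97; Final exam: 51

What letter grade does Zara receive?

Capstone (73) > Final exam (51), so Final exam counts as 73.
Weighted total:
  Studio work 86 × 0.15 = 12.9
  Capstone 73 × 0.25 = 18.25
  Midterm exam 97 × 0.24 = 23.28
  Final exam 73 × 0.36 = 26.28
Sum = 80.71
80.71 is ≥ 80 and < 90 → B

B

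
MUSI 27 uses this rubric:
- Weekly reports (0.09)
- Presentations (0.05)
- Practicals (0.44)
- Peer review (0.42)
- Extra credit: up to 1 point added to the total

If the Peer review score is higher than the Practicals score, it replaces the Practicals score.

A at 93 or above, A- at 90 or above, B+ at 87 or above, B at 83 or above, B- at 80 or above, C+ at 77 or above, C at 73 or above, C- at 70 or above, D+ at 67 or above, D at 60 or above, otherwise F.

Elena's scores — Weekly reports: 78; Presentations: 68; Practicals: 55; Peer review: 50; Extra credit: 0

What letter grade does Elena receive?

Peer review (50) ≤ Practicals (55), so Practicals stays at 55.
Weighted total:
  Weekly reports 78 × 0.09 = 7.02
  Presentations 68 × 0.05 = 3.4
  Practicals 55 × 0.44 = 24.2
  Peer review 50 × 0.42 = 21
Sum = 55.62
Extra credit: 55.62 + 0 = 55.62
55.62 < 60 → F

F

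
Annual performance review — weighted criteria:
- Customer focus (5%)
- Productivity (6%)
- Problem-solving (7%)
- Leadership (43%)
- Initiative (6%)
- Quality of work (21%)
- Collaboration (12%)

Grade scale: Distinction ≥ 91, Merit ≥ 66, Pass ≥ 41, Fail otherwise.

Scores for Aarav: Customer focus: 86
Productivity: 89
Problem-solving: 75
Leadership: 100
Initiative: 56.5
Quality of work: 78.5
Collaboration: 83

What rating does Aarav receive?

Weighted total:
  Customer focus 86 × 0.05 = 4.3
  Productivity 89 × 0.06 = 5.34
  Problem-solving 75 × 0.07 = 5.25
  Leadership 100 × 0.43 = 43
  Initiative 56.5 × 0.06 = 3.39
  Quality of work 78.5 × 0.21 = 16.485
  Collaboration 83 × 0.12 = 9.96
Sum = 87.725
87.725 is ≥ 66 and < 91 → Merit

Merit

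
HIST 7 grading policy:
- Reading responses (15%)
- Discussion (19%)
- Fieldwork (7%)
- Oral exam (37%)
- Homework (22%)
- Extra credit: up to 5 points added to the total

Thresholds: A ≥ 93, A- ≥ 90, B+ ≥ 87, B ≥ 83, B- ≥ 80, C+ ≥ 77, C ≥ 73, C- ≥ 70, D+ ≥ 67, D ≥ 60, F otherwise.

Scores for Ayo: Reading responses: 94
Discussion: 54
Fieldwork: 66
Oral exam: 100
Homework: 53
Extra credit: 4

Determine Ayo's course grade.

Weighted total:
  Reading responses 94 × 0.15 = 14.1
  Discussion 54 × 0.19 = 10.26
  Fieldwork 66 × 0.07 = 4.62
  Oral exam 100 × 0.37 = 37
  Homework 53 × 0.22 = 11.66
Sum = 77.64
Extra credit: 77.64 + 4 = 81.64
81.64 is ≥ 80 and < 83 → B-

B-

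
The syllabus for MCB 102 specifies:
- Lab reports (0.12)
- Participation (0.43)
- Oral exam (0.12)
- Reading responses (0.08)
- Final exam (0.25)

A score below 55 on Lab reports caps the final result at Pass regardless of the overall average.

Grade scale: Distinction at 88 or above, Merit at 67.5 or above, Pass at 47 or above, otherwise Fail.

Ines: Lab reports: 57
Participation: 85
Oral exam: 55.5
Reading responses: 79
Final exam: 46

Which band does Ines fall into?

Merit

Lab reports score 57 ≥ 55: minimum met.
Weighted total:
  Lab reports 57 × 0.12 = 6.84
  Participation 85 × 0.43 = 36.55
  Oral exam 55.5 × 0.12 = 6.66
  Reading responses 79 × 0.08 = 6.32
  Final exam 46 × 0.25 = 11.5
Sum = 67.87
67.87 is ≥ 67.5 and < 88 → Merit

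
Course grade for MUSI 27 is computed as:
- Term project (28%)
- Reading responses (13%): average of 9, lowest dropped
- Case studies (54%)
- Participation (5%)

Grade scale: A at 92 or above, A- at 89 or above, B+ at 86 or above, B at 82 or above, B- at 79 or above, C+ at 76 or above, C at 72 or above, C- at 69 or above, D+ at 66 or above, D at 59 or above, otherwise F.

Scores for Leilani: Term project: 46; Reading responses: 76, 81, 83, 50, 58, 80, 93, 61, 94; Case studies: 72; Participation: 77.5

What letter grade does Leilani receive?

D

Reading responses: drop 50 → average of remaining 8 = 626/8 = 78.25
Weighted total:
  Term project 46 × 0.28 = 12.88
  Reading responses 78.25 × 0.13 = 10.1725
  Case studies 72 × 0.54 = 38.88
  Participation 77.5 × 0.05 = 3.875
Sum = 65.8075
65.8075 is ≥ 59 and < 66 → D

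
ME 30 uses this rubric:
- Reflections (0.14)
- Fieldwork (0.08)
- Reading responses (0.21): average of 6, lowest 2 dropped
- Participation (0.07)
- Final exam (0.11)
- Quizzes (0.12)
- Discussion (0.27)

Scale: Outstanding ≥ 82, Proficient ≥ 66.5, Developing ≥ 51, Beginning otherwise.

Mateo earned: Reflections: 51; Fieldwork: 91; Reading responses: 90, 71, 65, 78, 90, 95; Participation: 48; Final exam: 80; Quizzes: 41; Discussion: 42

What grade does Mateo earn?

Developing

Reading responses: drop 65, 71 → average of remaining 4 = 353/4 = 88.25
Weighted total:
  Reflections 51 × 0.14 = 7.14
  Fieldwork 91 × 0.08 = 7.28
  Reading responses 88.25 × 0.21 = 18.5325
  Participation 48 × 0.07 = 3.36
  Final exam 80 × 0.11 = 8.8
  Quizzes 41 × 0.12 = 4.92
  Discussion 42 × 0.27 = 11.34
Sum = 61.3725
61.3725 is ≥ 51 and < 66.5 → Developing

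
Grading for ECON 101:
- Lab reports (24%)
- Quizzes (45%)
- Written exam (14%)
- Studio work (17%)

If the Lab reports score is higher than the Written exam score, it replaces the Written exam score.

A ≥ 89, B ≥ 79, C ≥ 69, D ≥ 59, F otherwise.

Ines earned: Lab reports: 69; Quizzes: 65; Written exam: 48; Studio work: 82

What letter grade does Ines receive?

C

Lab reports (69) > Written exam (48), so Written exam counts as 69.
Weighted total:
  Lab reports 69 × 0.24 = 16.56
  Quizzes 65 × 0.45 = 29.25
  Written exam 69 × 0.14 = 9.66
  Studio work 82 × 0.17 = 13.94
Sum = 69.41
69.41 is ≥ 69 and < 79 → C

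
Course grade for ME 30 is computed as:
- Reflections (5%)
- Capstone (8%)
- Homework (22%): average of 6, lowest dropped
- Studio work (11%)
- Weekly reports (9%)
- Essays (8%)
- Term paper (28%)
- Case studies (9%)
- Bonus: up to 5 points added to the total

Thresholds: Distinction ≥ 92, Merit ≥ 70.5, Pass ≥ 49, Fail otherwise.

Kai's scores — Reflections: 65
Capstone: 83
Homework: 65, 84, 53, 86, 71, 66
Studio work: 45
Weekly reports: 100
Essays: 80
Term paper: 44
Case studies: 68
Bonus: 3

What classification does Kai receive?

Pass

Homework: drop 53 → average of remaining 5 = 372/5 = 74.4
Weighted total:
  Reflections 65 × 0.05 = 3.25
  Capstone 83 × 0.08 = 6.64
  Homework 74.4 × 0.22 = 16.368
  Studio work 45 × 0.11 = 4.95
  Weekly reports 100 × 0.09 = 9
  Essays 80 × 0.08 = 6.4
  Term paper 44 × 0.28 = 12.32
  Case studies 68 × 0.09 = 6.12
Sum = 65.048
Bonus: 65.048 + 3 = 68.048
68.048 is ≥ 49 and < 70.5 → Pass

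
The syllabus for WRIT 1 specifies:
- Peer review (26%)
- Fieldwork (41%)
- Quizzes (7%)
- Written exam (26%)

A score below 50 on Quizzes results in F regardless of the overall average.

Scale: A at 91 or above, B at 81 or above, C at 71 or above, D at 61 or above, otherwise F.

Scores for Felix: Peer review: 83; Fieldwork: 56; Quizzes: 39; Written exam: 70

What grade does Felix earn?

F

Quizzes score 39 < 50: minimum not met.
Weighted total:
  Peer review 83 × 0.26 = 21.58
  Fieldwork 56 × 0.41 = 22.96
  Quizzes 39 × 0.07 = 2.73
  Written exam 70 × 0.26 = 18.2
Sum = 65.47
Because the Quizzes minimum was not met, the result is F.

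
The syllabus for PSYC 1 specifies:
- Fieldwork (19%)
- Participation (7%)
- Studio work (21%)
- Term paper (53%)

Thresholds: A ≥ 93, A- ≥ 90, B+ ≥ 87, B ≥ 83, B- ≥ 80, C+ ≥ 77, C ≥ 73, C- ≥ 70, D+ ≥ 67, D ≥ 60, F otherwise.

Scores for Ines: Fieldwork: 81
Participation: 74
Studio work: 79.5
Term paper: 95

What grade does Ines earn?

B+

Weighted total:
  Fieldwork 81 × 0.19 = 15.39
  Participation 74 × 0.07 = 5.18
  Studio work 79.5 × 0.21 = 16.695
  Term paper 95 × 0.53 = 50.35
Sum = 87.615
87.615 is ≥ 87 and < 90 → B+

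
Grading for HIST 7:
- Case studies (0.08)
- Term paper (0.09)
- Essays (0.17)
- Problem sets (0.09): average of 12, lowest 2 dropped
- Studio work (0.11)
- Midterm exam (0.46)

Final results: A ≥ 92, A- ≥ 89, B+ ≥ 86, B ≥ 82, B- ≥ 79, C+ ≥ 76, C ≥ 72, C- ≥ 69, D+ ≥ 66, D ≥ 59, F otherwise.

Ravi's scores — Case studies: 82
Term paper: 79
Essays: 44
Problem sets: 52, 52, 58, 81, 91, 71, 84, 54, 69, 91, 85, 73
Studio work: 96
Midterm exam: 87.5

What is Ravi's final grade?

C+

Problem sets: drop 52, 52 → average of remaining 10 = 757/10 = 75.7
Weighted total:
  Case studies 82 × 0.08 = 6.56
  Term paper 79 × 0.09 = 7.11
  Essays 44 × 0.17 = 7.48
  Problem sets 75.7 × 0.09 = 6.813
  Studio work 96 × 0.11 = 10.56
  Midterm exam 87.5 × 0.46 = 40.25
Sum = 78.773
78.773 is ≥ 76 and < 79 → C+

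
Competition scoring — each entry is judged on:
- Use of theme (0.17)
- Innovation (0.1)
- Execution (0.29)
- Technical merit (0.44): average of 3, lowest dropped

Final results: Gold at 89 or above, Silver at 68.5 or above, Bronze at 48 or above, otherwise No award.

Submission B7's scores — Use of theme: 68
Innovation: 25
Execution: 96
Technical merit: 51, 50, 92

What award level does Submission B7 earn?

Technical merit: drop 50 → average of remaining 2 = 143/2 = 71.5
Weighted total:
  Use of theme 68 × 0.17 = 11.56
  Innovation 25 × 0.1 = 2.5
  Execution 96 × 0.29 = 27.84
  Technical merit 71.5 × 0.44 = 31.46
Sum = 73.36
73.36 is ≥ 68.5 and < 89 → Silver

Silver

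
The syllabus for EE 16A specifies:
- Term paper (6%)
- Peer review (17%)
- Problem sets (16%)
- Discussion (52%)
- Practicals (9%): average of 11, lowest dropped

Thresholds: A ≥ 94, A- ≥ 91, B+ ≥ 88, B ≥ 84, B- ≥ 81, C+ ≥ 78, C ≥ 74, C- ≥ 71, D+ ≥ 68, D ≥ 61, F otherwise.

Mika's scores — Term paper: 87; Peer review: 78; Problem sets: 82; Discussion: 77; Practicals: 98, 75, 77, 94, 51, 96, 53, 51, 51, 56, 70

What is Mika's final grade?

C+

Practicals: drop 51 → average of remaining 10 = 721/10 = 72.1
Weighted total:
  Term paper 87 × 0.06 = 5.22
  Peer review 78 × 0.17 = 13.26
  Problem sets 82 × 0.16 = 13.12
  Discussion 77 × 0.52 = 40.04
  Practicals 72.1 × 0.09 = 6.489
Sum = 78.129
78.129 is ≥ 78 and < 81 → C+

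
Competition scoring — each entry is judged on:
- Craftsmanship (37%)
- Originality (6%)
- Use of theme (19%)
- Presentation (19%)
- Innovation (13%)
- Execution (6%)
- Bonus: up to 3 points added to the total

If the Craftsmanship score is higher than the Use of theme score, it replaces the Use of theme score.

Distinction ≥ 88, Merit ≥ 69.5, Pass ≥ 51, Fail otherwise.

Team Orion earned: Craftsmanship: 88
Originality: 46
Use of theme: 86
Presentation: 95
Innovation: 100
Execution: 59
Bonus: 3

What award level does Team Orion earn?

Distinction

Craftsmanship (88) > Use of theme (86), so Use of theme counts as 88.
Weighted total:
  Craftsmanship 88 × 0.37 = 32.56
  Originality 46 × 0.06 = 2.76
  Use of theme 88 × 0.19 = 16.72
  Presentation 95 × 0.19 = 18.05
  Innovation 100 × 0.13 = 13
  Execution 59 × 0.06 = 3.54
Sum = 86.63
Bonus: 86.63 + 3 = 89.63
89.63 ≥ 88 → Distinction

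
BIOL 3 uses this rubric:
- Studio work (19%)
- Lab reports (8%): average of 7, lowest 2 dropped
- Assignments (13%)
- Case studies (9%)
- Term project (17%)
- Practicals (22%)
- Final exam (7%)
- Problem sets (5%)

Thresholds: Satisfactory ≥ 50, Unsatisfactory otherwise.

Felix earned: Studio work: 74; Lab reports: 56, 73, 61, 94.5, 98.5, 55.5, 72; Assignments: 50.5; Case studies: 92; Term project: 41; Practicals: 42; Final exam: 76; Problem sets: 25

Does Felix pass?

Lab reports: drop 55.5, 56 → average of remaining 5 = 399/5 = 79.8
Weighted total:
  Studio work 74 × 0.19 = 14.06
  Lab reports 79.8 × 0.08 = 6.384
  Assignments 50.5 × 0.13 = 6.565
  Case studies 92 × 0.09 = 8.28
  Term project 41 × 0.17 = 6.97
  Practicals 42 × 0.22 = 9.24
  Final exam 76 × 0.07 = 5.32
  Problem sets 25 × 0.05 = 1.25
Sum = 58.069
58.069 ≥ 50 → Satisfactory

Satisfactory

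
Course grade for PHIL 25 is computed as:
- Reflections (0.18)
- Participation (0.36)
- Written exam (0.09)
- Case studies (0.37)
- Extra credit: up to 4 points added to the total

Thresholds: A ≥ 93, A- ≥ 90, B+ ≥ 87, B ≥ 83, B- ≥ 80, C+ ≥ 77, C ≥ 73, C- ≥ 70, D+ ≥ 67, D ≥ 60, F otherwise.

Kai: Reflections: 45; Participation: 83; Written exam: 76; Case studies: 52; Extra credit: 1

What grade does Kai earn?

D

Weighted total:
  Reflections 45 × 0.18 = 8.1
  Participation 83 × 0.36 = 29.88
  Written exam 76 × 0.09 = 6.84
  Case studies 52 × 0.37 = 19.24
Sum = 64.06
Extra credit: 64.06 + 1 = 65.06
65.06 is ≥ 60 and < 67 → D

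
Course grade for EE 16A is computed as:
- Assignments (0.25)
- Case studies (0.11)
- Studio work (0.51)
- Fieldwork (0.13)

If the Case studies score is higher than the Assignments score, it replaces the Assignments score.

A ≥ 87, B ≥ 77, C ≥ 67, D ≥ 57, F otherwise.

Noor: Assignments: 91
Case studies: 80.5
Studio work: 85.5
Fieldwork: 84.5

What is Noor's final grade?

Case studies (80.5) ≤ Assignments (91), so Assignments stays at 91.
Weighted total:
  Assignments 91 × 0.25 = 22.75
  Case studies 80.5 × 0.11 = 8.855
  Studio work 85.5 × 0.51 = 43.605
  Fieldwork 84.5 × 0.13 = 10.985
Sum = 86.195
86.195 is ≥ 77 and < 87 → B

B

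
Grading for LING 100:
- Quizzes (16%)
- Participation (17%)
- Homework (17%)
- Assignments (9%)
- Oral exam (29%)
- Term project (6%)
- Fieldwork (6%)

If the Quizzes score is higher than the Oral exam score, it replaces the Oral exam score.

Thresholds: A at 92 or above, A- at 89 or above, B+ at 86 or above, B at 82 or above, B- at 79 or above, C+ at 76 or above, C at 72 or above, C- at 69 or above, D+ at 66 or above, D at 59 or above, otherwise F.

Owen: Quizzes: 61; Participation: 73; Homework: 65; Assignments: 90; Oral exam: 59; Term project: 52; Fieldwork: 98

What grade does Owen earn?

D+

Quizzes (61) > Oral exam (59), so Oral exam counts as 61.
Weighted total:
  Quizzes 61 × 0.16 = 9.76
  Participation 73 × 0.17 = 12.41
  Homework 65 × 0.17 = 11.05
  Assignments 90 × 0.09 = 8.1
  Oral exam 61 × 0.29 = 17.69
  Term project 52 × 0.06 = 3.12
  Fieldwork 98 × 0.06 = 5.88
Sum = 68.01
68.01 is ≥ 66 and < 69 → D+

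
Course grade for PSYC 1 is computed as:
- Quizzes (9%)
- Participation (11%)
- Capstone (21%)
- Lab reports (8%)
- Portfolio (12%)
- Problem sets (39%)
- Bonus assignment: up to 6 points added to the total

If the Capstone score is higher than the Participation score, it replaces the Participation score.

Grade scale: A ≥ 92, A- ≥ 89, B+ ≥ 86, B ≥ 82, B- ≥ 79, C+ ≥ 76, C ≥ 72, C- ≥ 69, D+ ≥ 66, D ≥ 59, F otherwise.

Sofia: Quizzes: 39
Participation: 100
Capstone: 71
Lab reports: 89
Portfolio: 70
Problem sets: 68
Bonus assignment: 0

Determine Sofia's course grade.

C-

Capstone (71) ≤ Participation (100), so Participation stays at 100.
Weighted total:
  Quizzes 39 × 0.09 = 3.51
  Participation 100 × 0.11 = 11
  Capstone 71 × 0.21 = 14.91
  Lab reports 89 × 0.08 = 7.12
  Portfolio 70 × 0.12 = 8.4
  Problem sets 68 × 0.39 = 26.52
Sum = 71.46
Bonus assignment: 71.46 + 0 = 71.46
71.46 is ≥ 69 and < 72 → C-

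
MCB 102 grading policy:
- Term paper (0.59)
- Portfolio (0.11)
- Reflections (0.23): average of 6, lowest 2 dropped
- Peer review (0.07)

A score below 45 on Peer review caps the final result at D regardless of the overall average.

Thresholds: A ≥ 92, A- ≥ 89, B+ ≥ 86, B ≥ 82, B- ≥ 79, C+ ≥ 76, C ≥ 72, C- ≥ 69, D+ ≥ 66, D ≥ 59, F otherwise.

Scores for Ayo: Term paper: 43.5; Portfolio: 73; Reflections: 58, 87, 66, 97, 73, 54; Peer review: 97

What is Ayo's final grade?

Reflections: drop 54, 58 → average of remaining 4 = 323/4 = 80.75
Peer review score 97 ≥ 45: minimum met.
Weighted total:
  Term paper 43.5 × 0.59 = 25.665
  Portfolio 73 × 0.11 = 8.03
  Reflections 80.75 × 0.23 = 18.5725
  Peer review 97 × 0.07 = 6.79
Sum = 59.0575
59.0575 is ≥ 59 and < 66 → D

D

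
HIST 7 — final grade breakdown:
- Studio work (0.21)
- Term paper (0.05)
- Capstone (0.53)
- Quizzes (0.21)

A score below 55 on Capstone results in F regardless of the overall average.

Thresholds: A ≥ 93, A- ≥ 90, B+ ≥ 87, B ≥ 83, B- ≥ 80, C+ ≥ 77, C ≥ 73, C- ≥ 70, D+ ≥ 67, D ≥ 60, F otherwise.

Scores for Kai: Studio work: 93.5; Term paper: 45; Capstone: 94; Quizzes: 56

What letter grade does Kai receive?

B

Capstone score 94 ≥ 55: minimum met.
Weighted total:
  Studio work 93.5 × 0.21 = 19.635
  Term paper 45 × 0.05 = 2.25
  Capstone 94 × 0.53 = 49.82
  Quizzes 56 × 0.21 = 11.76
Sum = 83.465
83.465 is ≥ 83 and < 87 → B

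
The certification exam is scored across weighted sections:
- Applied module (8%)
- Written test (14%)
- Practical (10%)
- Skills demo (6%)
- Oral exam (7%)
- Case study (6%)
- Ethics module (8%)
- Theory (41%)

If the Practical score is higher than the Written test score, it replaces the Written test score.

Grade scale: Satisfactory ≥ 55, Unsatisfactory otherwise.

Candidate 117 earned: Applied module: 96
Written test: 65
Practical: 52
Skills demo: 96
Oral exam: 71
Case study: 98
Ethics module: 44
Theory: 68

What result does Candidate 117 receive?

Practical (52) ≤ Written test (65), so Written test stays at 65.
Weighted total:
  Applied module 96 × 0.08 = 7.68
  Written test 65 × 0.14 = 9.1
  Practical 52 × 0.1 = 5.2
  Skills demo 96 × 0.06 = 5.76
  Oral exam 71 × 0.07 = 4.97
  Case study 98 × 0.06 = 5.88
  Ethics module 44 × 0.08 = 3.52
  Theory 68 × 0.41 = 27.88
Sum = 69.99
69.99 ≥ 55 → Satisfactory

Satisfactory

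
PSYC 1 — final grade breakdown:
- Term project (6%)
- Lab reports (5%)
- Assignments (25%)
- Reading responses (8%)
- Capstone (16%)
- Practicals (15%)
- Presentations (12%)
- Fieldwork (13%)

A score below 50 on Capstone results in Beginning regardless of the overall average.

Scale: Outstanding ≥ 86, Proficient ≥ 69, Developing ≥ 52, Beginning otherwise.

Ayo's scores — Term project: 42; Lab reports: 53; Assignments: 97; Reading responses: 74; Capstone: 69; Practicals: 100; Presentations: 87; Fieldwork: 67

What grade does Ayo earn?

Capstone score 69 ≥ 50: minimum met.
Weighted total:
  Term project 42 × 0.06 = 2.52
  Lab reports 53 × 0.05 = 2.65
  Assignments 97 × 0.25 = 24.25
  Reading responses 74 × 0.08 = 5.92
  Capstone 69 × 0.16 = 11.04
  Practicals 100 × 0.15 = 15
  Presentations 87 × 0.12 = 10.44
  Fieldwork 67 × 0.13 = 8.71
Sum = 80.53
80.53 is ≥ 69 and < 86 → Proficient

Proficient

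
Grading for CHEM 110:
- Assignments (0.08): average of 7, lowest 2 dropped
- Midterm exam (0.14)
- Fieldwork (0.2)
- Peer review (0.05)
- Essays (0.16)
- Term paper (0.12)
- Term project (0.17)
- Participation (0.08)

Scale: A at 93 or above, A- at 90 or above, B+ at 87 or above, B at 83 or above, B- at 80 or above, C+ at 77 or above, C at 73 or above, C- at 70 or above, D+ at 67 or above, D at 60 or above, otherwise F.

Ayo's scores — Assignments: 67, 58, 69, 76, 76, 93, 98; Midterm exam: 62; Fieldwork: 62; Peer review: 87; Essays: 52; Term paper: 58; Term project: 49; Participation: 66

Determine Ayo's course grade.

D

Assignments: drop 58, 67 → average of remaining 5 = 412/5 = 82.4
Weighted total:
  Assignments 82.4 × 0.08 = 6.592
  Midterm exam 62 × 0.14 = 8.68
  Fieldwork 62 × 0.2 = 12.4
  Peer review 87 × 0.05 = 4.35
  Essays 52 × 0.16 = 8.32
  Term paper 58 × 0.12 = 6.96
  Term project 49 × 0.17 = 8.33
  Participation 66 × 0.08 = 5.28
Sum = 60.912
60.912 is ≥ 60 and < 67 → D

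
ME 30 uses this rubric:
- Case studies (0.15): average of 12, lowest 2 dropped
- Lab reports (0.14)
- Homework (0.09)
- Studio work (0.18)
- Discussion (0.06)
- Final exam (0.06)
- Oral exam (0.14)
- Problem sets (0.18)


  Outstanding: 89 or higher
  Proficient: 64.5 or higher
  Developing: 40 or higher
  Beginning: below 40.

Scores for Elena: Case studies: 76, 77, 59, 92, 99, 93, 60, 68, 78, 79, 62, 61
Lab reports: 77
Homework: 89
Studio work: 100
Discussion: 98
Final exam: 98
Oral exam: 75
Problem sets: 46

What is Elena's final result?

Case studies: drop 59, 60 → average of remaining 10 = 785/10 = 78.5
Weighted total:
  Case studies 78.5 × 0.15 = 11.775
  Lab reports 77 × 0.14 = 10.78
  Homework 89 × 0.09 = 8.01
  Studio work 100 × 0.18 = 18
  Discussion 98 × 0.06 = 5.88
  Final exam 98 × 0.06 = 5.88
  Oral exam 75 × 0.14 = 10.5
  Problem sets 46 × 0.18 = 8.28
Sum = 79.105
79.105 is ≥ 64.5 and < 89 → Proficient

Proficient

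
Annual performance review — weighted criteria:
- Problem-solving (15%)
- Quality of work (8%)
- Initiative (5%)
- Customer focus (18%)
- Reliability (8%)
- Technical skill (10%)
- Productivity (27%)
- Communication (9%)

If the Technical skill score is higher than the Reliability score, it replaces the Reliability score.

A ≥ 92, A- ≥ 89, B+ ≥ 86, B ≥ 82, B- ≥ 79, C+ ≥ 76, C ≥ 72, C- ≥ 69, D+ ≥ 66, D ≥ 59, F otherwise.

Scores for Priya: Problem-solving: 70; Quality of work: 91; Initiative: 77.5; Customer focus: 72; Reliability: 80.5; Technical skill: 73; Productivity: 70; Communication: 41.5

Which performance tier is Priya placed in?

Technical skill (73) ≤ Reliability (80.5), so Reliability stays at 80.5.
Weighted total:
  Problem-solving 70 × 0.15 = 10.5
  Quality of work 91 × 0.08 = 7.28
  Initiative 77.5 × 0.05 = 3.875
  Customer focus 72 × 0.18 = 12.96
  Reliability 80.5 × 0.08 = 6.44
  Technical skill 73 × 0.1 = 7.3
  Productivity 70 × 0.27 = 18.9
  Communication 41.5 × 0.09 = 3.735
Sum = 70.99
70.99 is ≥ 69 and < 72 → C-

C-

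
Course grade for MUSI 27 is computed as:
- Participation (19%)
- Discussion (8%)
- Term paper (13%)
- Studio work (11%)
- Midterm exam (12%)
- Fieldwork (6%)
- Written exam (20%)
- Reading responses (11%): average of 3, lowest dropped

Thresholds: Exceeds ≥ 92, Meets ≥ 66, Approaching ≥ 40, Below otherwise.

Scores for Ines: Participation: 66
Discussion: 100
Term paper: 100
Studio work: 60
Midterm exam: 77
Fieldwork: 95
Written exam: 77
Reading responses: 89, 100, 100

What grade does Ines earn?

Meets

Reading responses: drop 89 → average of remaining 2 = 200/2 = 100
Weighted total:
  Participation 66 × 0.19 = 12.54
  Discussion 100 × 0.08 = 8
  Term paper 100 × 0.13 = 13
  Studio work 60 × 0.11 = 6.6
  Midterm exam 77 × 0.12 = 9.24
  Fieldwork 95 × 0.06 = 5.7
  Written exam 77 × 0.2 = 15.4
  Reading responses 100 × 0.11 = 11
Sum = 81.48
81.48 is ≥ 66 and < 92 → Meets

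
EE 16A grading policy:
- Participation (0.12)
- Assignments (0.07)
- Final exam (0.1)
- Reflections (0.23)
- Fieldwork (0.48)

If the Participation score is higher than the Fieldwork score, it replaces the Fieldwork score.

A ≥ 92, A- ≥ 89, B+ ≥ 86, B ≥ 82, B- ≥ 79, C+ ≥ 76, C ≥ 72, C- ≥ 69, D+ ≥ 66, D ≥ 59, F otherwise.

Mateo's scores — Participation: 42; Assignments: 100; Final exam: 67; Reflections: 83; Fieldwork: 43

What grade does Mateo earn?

Participation (42) ≤ Fieldwork (43), so Fieldwork stays at 43.
Weighted total:
  Participation 42 × 0.12 = 5.04
  Assignments 100 × 0.07 = 7
  Final exam 67 × 0.1 = 6.7
  Reflections 83 × 0.23 = 19.09
  Fieldwork 43 × 0.48 = 20.64
Sum = 58.47
58.47 < 59 → F

F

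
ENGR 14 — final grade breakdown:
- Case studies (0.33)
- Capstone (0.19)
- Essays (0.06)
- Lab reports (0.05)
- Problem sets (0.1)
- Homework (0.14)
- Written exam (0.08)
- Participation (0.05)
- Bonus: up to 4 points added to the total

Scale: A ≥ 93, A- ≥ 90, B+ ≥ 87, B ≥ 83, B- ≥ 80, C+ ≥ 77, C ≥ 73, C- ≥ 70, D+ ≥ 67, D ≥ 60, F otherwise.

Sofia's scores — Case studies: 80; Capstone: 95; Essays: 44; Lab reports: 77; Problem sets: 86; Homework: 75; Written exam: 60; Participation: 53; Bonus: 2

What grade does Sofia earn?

C+

Weighted total:
  Case studies 80 × 0.33 = 26.4
  Capstone 95 × 0.19 = 18.05
  Essays 44 × 0.06 = 2.64
  Lab reports 77 × 0.05 = 3.85
  Problem sets 86 × 0.1 = 8.6
  Homework 75 × 0.14 = 10.5
  Written exam 60 × 0.08 = 4.8
  Participation 53 × 0.05 = 2.65
Sum = 77.49
Bonus: 77.49 + 2 = 79.49
79.49 is ≥ 77 and < 80 → C+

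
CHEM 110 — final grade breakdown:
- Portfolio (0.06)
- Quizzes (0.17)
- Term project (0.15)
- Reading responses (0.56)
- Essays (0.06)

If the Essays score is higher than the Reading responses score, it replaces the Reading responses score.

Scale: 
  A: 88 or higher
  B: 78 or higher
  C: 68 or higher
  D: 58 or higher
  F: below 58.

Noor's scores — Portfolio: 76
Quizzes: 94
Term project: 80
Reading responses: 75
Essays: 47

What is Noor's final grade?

C

Essays (47) ≤ Reading responses (75), so Reading responses stays at 75.
Weighted total:
  Portfolio 76 × 0.06 = 4.56
  Quizzes 94 × 0.17 = 15.98
  Term project 80 × 0.15 = 12
  Reading responses 75 × 0.56 = 42
  Essays 47 × 0.06 = 2.82
Sum = 77.36
77.36 is ≥ 68 and < 78 → C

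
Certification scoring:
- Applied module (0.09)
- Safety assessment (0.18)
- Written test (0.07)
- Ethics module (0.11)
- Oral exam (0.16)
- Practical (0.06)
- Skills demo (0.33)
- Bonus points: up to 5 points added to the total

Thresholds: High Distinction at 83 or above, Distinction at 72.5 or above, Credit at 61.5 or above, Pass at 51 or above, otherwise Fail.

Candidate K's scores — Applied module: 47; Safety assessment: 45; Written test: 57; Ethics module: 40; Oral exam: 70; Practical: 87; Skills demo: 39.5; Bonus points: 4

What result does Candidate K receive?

Pass

Weighted total:
  Applied module 47 × 0.09 = 4.23
  Safety assessment 45 × 0.18 = 8.1
  Written test 57 × 0.07 = 3.99
  Ethics module 40 × 0.11 = 4.4
  Oral exam 70 × 0.16 = 11.2
  Practical 87 × 0.06 = 5.22
  Skills demo 39.5 × 0.33 = 13.035
Sum = 50.175
Bonus points: 50.175 + 4 = 54.175
54.175 is ≥ 51 and < 61.5 → Pass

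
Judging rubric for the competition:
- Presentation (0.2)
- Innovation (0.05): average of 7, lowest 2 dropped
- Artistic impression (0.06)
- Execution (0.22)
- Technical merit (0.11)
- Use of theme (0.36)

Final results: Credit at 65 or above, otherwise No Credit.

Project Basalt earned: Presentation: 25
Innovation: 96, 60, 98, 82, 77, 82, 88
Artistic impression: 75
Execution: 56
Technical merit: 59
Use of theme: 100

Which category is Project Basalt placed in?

Credit

Innovation: drop 60, 77 → average of remaining 5 = 446/5 = 89.2
Weighted total:
  Presentation 25 × 0.2 = 5
  Innovation 89.2 × 0.05 = 4.46
  Artistic impression 75 × 0.06 = 4.5
  Execution 56 × 0.22 = 12.32
  Technical merit 59 × 0.11 = 6.49
  Use of theme 100 × 0.36 = 36
Sum = 68.77
68.77 ≥ 65 → Credit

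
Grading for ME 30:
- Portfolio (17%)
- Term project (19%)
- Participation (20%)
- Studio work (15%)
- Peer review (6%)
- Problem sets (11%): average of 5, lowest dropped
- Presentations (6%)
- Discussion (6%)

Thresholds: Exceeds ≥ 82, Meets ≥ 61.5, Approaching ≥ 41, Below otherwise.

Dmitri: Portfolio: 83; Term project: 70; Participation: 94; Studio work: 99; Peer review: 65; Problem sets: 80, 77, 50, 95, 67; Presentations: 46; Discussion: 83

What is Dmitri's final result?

Meets

Problem sets: drop 50 → average of remaining 4 = 319/4 = 79.75
Weighted total:
  Portfolio 83 × 0.17 = 14.11
  Term project 70 × 0.19 = 13.3
  Participation 94 × 0.2 = 18.8
  Studio work 99 × 0.15 = 14.85
  Peer review 65 × 0.06 = 3.9
  Problem sets 79.75 × 0.11 = 8.7725
  Presentations 46 × 0.06 = 2.76
  Discussion 83 × 0.06 = 4.98
Sum = 81.4725
81.4725 is ≥ 61.5 and < 82 → Meets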